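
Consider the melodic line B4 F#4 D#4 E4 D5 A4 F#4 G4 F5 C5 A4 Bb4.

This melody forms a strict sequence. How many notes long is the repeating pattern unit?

There are 12 notes; a 4-note unit gives 3 cells:
B4 F#4 D#4 E4 | D5 A4 F#4 G4 | F5 C5 A4 Bb4
Every group is a transposition up a 3rd of the one before; no shorter unit works.

4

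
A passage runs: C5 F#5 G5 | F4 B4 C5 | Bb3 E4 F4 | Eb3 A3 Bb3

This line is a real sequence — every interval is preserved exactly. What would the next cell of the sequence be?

The 3-note cells begin on C5, F4, Bb3, Eb3 — each down a 5th from the last.
So cell 5 is Ab2 D3 Eb3.

Ab2 D3 Eb3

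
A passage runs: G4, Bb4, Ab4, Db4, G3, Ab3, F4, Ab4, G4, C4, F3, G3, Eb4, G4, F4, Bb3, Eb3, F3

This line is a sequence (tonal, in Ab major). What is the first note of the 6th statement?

Bb3

The 6-note cells begin on G4, F4, Eb4 — each down a 2nd from the last.
Continuing: Db4 → C4 → Bb3. Statement 6 starts on Bb3.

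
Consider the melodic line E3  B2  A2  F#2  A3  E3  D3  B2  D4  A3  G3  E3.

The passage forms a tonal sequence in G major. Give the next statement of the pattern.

G4 D4 C4 A3

The 4-note cells begin on E3, A3, D4 — each up a 4th from the last.
From G4 the diatonic shape gives G4 D4 C4 A3.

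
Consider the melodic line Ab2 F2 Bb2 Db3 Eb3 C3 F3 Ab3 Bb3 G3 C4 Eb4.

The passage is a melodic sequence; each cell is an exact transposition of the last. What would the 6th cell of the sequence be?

G5 E5 A5 C6

With a 4-note motive the entries are Ab2, Eb3, Bb3, each up a 5th from the previous.
Carrying on: F4 → C5 → G5.
So cell 6 is G5 E5 A5 C6.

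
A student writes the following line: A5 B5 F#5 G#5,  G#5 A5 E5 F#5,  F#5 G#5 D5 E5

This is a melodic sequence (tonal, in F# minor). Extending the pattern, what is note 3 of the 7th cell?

G#4

With 4-note cells, note 3 of each statement runs F#5, E5, D5.
Each moves down a 2nd. Continuing: C#5 → B4 → A4 → G#4.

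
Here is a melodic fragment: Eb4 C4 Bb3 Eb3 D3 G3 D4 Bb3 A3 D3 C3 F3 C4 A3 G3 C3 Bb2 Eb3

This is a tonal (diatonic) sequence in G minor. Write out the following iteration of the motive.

With a 6-note motive the entries are Eb4, D4, C4, each down a 2nd from the previous.
Statement 4 starts on Bb3 and keeps the same diatonic contour: Bb3 G3 F3 Bb2 A2 D3.

Bb3 G3 F3 Bb2 A2 D3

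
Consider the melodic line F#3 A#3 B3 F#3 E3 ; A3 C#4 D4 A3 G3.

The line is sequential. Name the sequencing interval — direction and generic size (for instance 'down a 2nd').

up a 3rd

Unit = 5 notes; the statements start on F#3, A3, moving up a 3rd each time.
F#3 to A3 is up a 3rd.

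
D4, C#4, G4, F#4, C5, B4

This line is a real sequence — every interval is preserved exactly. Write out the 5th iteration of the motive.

Taking 2-note groups, the heads are D4, G4, C5: the pattern moves up a 4th.
Continuing the starts: F5 → Bb5.
Statement 5 starts on Bb5 and keeps the same exact contour: Bb5 A5.

Bb5 A5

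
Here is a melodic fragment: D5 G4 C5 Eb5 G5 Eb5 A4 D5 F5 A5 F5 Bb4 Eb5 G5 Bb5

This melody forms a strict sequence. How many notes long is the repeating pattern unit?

5

15 notes total. Splitting into 3 groups of 5:
D5 G4 C5 Eb5 G5 | Eb5 A4 D5 F5 A5 | F5 Bb4 Eb5 G5 Bb5
Each cell is the previous one up a 2nd — so the unit is 5 notes.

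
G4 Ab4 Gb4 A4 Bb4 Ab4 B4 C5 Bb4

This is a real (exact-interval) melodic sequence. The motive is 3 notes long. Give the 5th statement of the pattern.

Taking 3-note groups, the heads are G4, A4, B4: the pattern moves up a 2nd.
Continuing the starts: C#5 → D#5.
From D#5 the exact shape gives D#5 E5 D5.

D#5 E5 D5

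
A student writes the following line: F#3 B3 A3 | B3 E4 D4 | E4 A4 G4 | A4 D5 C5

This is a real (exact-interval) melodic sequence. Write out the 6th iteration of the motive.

Unit = 3 notes; the statements start on F#3, B3, E4, A4, moving up a 4th each time.
Continuing the starts: D5 → G5.
So cell 6 is G5 C6 Bb5.

G5 C6 Bb5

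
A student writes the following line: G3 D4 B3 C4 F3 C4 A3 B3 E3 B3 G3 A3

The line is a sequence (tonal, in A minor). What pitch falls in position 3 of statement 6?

D3

With 4-note cells, note 3 of each statement runs B3, A3, G3.
Carrying that down a 2nd forward: F3 → E3 → D3.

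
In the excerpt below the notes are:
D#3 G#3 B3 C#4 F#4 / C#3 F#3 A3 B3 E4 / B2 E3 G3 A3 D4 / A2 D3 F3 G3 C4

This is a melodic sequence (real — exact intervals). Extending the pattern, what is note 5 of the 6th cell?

Ab3

The unit is 5 notes. Position-5 pitches of the 4 shown cells: F#4, E4, D4, C4.
Carrying that down a 2nd forward: Bb3 → Ab3.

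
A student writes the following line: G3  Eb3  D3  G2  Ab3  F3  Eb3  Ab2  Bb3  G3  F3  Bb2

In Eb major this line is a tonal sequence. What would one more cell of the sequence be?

The 4-note cells begin on G3, Ab3, Bb3 — each up a 2nd from the last.
So cell 4 is C4 Ab3 G3 C3.

C4 Ab3 G3 C3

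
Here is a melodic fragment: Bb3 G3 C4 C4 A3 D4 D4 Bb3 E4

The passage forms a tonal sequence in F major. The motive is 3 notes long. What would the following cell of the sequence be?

E4 C4 F4

Taking 3-note groups, the heads are Bb3, C4, D4: the pattern moves up a 2nd.
From E4 the diatonic shape gives E4 C4 F4.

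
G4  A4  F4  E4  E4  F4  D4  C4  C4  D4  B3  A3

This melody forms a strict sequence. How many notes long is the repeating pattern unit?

12 notes total. Splitting into 3 groups of 4:
G4 A4 F4 E4 | E4 F4 D4 C4 | C4 D4 B3 A3
Every group is a transposition down a 3rd of the one before; no shorter unit works.

4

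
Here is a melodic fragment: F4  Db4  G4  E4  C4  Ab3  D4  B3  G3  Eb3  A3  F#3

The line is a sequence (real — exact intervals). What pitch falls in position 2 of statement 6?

C2

With 4-note cells, note 2 of each statement runs Db4, Ab3, Eb3.
Carrying that down a 4th forward: Bb2 → F2 → C2.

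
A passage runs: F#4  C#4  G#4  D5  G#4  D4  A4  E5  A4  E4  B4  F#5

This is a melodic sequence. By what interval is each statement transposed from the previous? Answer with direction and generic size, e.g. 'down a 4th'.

The 4-note cells begin on F#4, G#4, A4 — each up a 2nd from the last.
From F#4 to G#4: up a 2nd.

up a 2nd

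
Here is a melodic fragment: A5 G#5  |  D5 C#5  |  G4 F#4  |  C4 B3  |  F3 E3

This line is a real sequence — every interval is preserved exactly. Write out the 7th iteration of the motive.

Eb2 D2

Taking 2-note groups, the heads are A5, D5, G4, C4, F3: the pattern moves down a 5th.
Continuing the starts: Bb2 → Eb2.
Statement 7 starts on Eb2 and keeps the same exact contour: Eb2 D2.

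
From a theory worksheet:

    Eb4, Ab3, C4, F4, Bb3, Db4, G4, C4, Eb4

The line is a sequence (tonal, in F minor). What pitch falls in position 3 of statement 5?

G4

With 3-note cells, note 3 of each statement runs C4, Db4, Eb4.
Each moves up a 2nd. Continuing: F4 → G4.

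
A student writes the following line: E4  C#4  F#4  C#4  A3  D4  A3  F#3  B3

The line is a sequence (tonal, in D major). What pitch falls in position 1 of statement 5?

D3

With 3-note cells, note 1 of each statement runs E4, C#4, A3.
Carrying that down a 3rd forward: F#3 → D3.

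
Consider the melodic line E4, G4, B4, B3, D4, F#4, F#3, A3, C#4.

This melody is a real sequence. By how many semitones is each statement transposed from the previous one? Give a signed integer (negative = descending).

-5

Unit = 3 notes; the statements start on E4, B3, F#3, moving down a 4th each time.
E4→B3 is 59 − 64 = -5 semitones.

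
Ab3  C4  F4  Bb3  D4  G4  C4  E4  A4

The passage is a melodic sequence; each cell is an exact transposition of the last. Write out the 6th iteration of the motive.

F#4 A#4 D#5

The 3-note cells begin on Ab3, Bb3, C4 — each up a 2nd from the last.
Carrying on: D4 → E4 → F#4.
Statement 6 starts on F#4 and keeps the same exact contour: F#4 A#4 D#5.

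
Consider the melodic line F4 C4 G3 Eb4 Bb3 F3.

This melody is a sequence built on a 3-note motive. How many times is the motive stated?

2

6 notes in groups of 3 gives 6/3 = 2 statements.
Starts: F4, Eb4 — each down a 2nd.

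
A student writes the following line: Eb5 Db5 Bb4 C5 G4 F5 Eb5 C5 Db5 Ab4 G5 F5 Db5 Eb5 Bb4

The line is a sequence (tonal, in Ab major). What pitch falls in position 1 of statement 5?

Bb5

With 5-note cells, note 1 of each statement runs Eb5, F5, G5.
Extending up a 2nd: Ab5 → Bb5.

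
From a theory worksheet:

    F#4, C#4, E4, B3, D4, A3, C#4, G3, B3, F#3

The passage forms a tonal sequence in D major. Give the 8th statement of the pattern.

The 2-note cells begin on F#4, E4, D4, C#4, B3 — each down a 2nd from the last.
Extending down a 2nd: A3 → G3 → F#3.
From F#3 the diatonic shape gives F#3 C#3.

F#3 C#3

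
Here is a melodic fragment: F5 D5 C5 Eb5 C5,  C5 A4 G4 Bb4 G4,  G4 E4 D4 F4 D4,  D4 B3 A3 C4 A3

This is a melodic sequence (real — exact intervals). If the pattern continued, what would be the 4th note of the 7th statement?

The unit is 5 notes. Position-4 pitches of the 4 shown cells: Eb5, Bb4, F4, C4.
Extending down a 4th: G3 → D3 → A2.

A2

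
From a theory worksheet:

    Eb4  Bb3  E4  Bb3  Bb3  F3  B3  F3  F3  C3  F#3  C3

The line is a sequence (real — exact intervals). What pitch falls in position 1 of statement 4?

Grouping in 4s, the 1st note of each cell is Eb4, Bb3, F3.
One more down a 4th gives C3.

C3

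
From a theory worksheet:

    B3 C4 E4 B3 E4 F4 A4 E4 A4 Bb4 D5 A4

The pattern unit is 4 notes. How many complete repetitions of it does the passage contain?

12 notes in groups of 4 gives 12/4 = 3 statements.
Starts: B3, E4, A4 — each up a 4th.

3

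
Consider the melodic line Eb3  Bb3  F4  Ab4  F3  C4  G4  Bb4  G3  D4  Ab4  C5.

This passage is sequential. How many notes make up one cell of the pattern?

4

There are 12 notes; a 4-note unit gives 3 cells:
Eb3 Bb3 F4 Ab4 | F3 C4 G4 Bb4 | G3 D4 Ab4 C5
That's a consistent up a 2nd shift per cell, and no other grouping gives one.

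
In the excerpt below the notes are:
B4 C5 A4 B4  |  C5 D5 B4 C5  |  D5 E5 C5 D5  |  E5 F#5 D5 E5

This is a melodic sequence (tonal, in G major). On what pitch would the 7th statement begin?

The 4-note cells begin on B4, C5, D5, E5 — each up a 2nd from the last.
Continuing: F#5 → G5 → A5. Statement 7 starts on A5.

A5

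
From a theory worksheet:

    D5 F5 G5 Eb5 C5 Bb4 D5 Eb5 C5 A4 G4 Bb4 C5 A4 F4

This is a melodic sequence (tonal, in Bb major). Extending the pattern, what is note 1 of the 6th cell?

Grouping in 5s, the 1st note of each cell is D5, Bb4, G4.
Carrying that down a 3rd forward: Eb4 → C4 → A3.

A3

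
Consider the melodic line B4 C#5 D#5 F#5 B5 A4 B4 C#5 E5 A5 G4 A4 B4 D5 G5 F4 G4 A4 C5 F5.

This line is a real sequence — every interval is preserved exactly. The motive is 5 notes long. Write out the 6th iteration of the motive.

Unit = 5 notes; the statements start on B4, A4, G4, F4, moving down a 2nd each time.
Carrying on: Eb4 → Db4.
Statement 6 starts on Db4 and keeps the same exact contour: Db4 Eb4 F4 Ab4 Db5.

Db4 Eb4 F4 Ab4 Db5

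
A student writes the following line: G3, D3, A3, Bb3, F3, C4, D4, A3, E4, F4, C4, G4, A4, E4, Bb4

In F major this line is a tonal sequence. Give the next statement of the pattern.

C5 G4 D5

Unit = 3 notes; the statements start on G3, Bb3, D4, F4, A4, moving up a 3rd each time.
From C5 the diatonic shape gives C5 G4 D5.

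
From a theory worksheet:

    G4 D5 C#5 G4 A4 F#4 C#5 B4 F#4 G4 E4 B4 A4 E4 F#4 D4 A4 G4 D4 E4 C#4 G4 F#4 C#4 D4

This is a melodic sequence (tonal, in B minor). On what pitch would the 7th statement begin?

A3

With a 5-note motive the entries are G4, F#4, E4, D4, C#4, each down a 2nd from the previous.
Extending the heads down a 2nd: B3 → A3.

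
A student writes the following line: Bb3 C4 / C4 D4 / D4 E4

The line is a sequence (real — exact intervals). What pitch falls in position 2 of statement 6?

Grouping in 2s, the 2nd note of each cell is C4, D4, E4.
Extending up a 2nd: F#4 → G#4 → A#4.

A#4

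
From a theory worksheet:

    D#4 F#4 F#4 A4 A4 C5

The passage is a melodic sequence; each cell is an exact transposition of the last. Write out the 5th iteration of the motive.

With a 2-note motive the entries are D#4, F#4, A4, each up a 3rd from the previous.
Carrying on: C5 → Eb5.
Statement 5 starts on Eb5 and keeps the same exact contour: Eb5 Gb5.

Eb5 Gb5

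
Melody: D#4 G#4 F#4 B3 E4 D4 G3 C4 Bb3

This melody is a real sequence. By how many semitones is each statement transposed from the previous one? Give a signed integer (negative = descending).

-4

Unit = 3 notes; the statements start on D#4, B3, G3, moving down a 3rd each time.
D#4 to B3 spans -4 semitones.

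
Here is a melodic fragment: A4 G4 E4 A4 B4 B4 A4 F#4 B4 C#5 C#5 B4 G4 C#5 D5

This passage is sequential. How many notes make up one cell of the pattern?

There are 15 notes; a 5-note unit gives 3 cells:
A4 G4 E4 A4 B4 | B4 A4 F#4 B4 C#5 | C#5 B4 G4 C#5 D5
Each cell is the previous one up a 2nd — so the unit is 5 notes.

5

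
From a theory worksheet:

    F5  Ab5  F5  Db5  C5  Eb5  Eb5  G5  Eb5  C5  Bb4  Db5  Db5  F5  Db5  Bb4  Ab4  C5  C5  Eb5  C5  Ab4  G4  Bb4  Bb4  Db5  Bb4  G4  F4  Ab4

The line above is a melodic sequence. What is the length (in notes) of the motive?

There are 30 notes; a 6-note unit gives 5 cells:
F5 Ab5 F5 Db5 C5 Eb5 | Eb5 G5 Eb5 C5 Bb4 Db5 | Db5 F5 Db5 Bb4 Ab4 C5 | C5 Eb5 C5 Ab4 G4 Bb4 | Bb4 Db5 Bb4 G4 F4 Ab4
Every group is a transposition down a 2nd of the one before; no shorter unit works.

6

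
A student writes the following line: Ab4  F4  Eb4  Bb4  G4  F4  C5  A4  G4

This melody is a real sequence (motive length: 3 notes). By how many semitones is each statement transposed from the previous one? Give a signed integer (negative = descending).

The 3-note cells begin on Ab4, Bb4, C5 — each up a 2nd from the last.
Ab4→Bb4 is 70 − 68 = 2 semitones.

2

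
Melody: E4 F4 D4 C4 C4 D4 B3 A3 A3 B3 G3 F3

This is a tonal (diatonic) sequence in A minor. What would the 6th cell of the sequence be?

The 4-note cells begin on E4, C4, A3 — each down a 3rd from the last.
Continuing the starts: F3 → D3 → B2.
So cell 6 is B2 C3 A2 G2.

B2 C3 A2 G2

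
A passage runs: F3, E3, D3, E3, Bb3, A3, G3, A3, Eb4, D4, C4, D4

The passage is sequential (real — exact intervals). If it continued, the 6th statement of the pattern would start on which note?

Taking 4-note groups, the heads are F3, Bb3, Eb4: the pattern moves up a 4th.
Extending the heads up a 4th: Ab4 → Db5 → Gb5.

Gb5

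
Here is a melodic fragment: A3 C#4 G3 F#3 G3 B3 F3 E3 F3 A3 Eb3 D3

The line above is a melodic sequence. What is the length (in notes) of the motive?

There are 12 notes; a 4-note unit gives 3 cells:
A3 C#4 G3 F#3 | G3 B3 F3 E3 | F3 A3 Eb3 D3
Each cell is the previous one down a 2nd — so the unit is 4 notes.

4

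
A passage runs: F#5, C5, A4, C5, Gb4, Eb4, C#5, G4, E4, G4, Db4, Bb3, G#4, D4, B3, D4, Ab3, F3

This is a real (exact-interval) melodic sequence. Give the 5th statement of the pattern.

The 6-note cells begin on F#5, C#5, G#4 — each down a 4th from the last.
Continuing the starts: D#4 → A#3.
So cell 5 is A#3 E3 C#3 E3 Bb2 G2.

A#3 E3 C#3 E3 Bb2 G2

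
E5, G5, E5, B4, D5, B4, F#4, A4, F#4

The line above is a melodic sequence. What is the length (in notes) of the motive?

3

9 notes total. Splitting into 3 groups of 3:
E5 G5 E5 | B4 D5 B4 | F#4 A4 F#4
Every group is a transposition down a 4th of the one before; no shorter unit works.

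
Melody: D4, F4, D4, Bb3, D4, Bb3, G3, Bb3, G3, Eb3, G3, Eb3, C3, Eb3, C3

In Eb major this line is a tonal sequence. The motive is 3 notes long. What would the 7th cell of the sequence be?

The 3-note cells begin on D4, Bb3, G3, Eb3, C3 — each down a 3rd from the last.
Carrying on: Ab2 → F2.
So cell 7 is F2 Ab2 F2.

F2 Ab2 F2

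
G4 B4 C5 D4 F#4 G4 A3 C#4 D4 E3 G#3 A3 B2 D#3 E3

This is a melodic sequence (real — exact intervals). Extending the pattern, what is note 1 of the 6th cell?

The unit is 3 notes. Position-1 pitches of the 5 shown cells: G4, D4, A3, E3, B2.
One more down a 4th gives F#2.

F#2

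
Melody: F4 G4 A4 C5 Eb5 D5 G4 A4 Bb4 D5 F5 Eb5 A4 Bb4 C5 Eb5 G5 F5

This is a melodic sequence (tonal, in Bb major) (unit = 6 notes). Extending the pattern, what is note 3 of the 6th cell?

With 6-note cells, note 3 of each statement runs A4, Bb4, C5.
Carrying that up a 2nd forward: D5 → Eb5 → F5.

F5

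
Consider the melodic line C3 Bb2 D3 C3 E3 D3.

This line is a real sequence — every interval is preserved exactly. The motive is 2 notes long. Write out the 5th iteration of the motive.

G#3 F#3

Taking 2-note groups, the heads are C3, D3, E3: the pattern moves up a 2nd.
Continuing the starts: F#3 → G#3.
So cell 5 is G#3 F#3.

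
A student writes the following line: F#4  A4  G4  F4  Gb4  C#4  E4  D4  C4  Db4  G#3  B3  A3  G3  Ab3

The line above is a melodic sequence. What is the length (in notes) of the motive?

5

15 notes total. Splitting into 3 groups of 5:
F#4 A4 G4 F4 Gb4 | C#4 E4 D4 C4 Db4 | G#3 B3 A3 G3 Ab3
Every group is a transposition down a 4th of the one before; no shorter unit works.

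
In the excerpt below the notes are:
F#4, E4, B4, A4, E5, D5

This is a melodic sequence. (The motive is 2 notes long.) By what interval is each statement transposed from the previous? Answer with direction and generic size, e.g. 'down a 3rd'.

Unit = 2 notes; the statements start on F#4, B4, E5, moving up a 4th each time.
F#4 to B4 is up a 4th.

up a 4th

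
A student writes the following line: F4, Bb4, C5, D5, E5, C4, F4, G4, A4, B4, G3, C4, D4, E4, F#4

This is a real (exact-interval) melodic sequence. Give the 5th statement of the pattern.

Taking 5-note groups, the heads are F4, C4, G3: the pattern moves down a 4th.
Extending down a 4th: D3 → A2.
From A2 the exact shape gives A2 D3 E3 F#3 G#3.

A2 D3 E3 F#3 G#3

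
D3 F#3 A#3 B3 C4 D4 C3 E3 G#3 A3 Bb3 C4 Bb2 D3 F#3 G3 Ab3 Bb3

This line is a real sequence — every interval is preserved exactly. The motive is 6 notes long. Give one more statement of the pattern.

Ab2 C3 E3 F3 Gb3 Ab3

The 6-note cells begin on D3, C3, Bb2 — each down a 2nd from the last.
From Ab2 the exact shape gives Ab2 C3 E3 F3 Gb3 Ab3.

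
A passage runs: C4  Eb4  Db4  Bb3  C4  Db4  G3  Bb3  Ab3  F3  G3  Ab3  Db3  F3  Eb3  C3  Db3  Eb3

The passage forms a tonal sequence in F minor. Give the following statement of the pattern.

Ab2 C3 Bb2 G2 Ab2 Bb2

With a 6-note motive the entries are C4, G3, Db3, each down a 4th from the previous.
Statement 4 starts on Ab2 and keeps the same diatonic contour: Ab2 C3 Bb2 G2 Ab2 Bb2.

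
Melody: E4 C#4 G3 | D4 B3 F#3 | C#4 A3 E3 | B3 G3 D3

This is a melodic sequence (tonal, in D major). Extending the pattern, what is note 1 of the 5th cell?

The unit is 3 notes. Position-1 pitches of the 4 shown cells: E4, D4, C#4, B3.
Each moves down a 2nd; the next is A3.

A3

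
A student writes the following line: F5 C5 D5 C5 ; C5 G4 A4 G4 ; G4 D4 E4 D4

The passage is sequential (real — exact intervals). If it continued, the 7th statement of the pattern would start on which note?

B2

Unit = 4 notes; the statements start on F5, C5, G4, moving down a 4th each time.
Extending the heads down a 4th: D4 → A3 → E3 → B2.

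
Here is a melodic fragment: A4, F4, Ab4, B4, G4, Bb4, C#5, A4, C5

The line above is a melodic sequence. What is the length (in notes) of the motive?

3

There are 9 notes; a 3-note unit gives 3 cells:
A4 F4 Ab4 | B4 G4 Bb4 | C#5 A4 C5
Every group is a transposition up a 2nd of the one before; no shorter unit works.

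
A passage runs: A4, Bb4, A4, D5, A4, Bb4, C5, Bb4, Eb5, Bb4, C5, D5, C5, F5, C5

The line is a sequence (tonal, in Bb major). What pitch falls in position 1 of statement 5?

Eb5

Grouping in 5s, the 1st note of each cell is A4, Bb4, C5.
Each moves up a 2nd. Continuing: D5 → Eb5.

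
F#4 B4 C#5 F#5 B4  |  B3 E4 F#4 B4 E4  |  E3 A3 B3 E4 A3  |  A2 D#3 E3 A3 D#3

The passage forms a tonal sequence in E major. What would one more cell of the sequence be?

D#2 G#2 A2 D#3 G#2

With a 5-note motive the entries are F#4, B3, E3, A2, each down a 5th from the previous.
Statement 5 starts on D#2 and keeps the same diatonic contour: D#2 G#2 A2 D#3 G#2.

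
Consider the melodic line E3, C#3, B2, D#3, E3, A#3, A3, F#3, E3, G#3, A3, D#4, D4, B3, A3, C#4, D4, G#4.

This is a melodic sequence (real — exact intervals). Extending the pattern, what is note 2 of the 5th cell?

A4

With 6-note cells, note 2 of each statement runs C#3, F#3, B3.
Each moves up a 4th. Continuing: E4 → A4.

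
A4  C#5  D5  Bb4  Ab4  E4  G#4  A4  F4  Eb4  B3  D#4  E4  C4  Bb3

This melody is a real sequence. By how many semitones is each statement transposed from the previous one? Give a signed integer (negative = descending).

With a 5-note motive the entries are A4, E4, B3, each down a 4th from the previous.
Counting half-steps from A4 to E4: -5.

-5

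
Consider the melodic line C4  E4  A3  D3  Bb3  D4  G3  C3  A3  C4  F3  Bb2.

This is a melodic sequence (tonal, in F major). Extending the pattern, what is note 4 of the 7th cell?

E2

With 4-note cells, note 4 of each statement runs D3, C3, Bb2.
Carrying that down a 2nd forward: A2 → G2 → F2 → E2.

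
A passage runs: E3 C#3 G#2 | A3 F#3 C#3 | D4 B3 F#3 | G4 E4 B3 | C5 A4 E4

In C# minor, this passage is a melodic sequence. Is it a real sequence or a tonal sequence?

real

Each cell has the same semitone pattern (-3, -5) — intervals are preserved exactly.
And D4 lies outside C# minor, so the sequence is real rather than tonal.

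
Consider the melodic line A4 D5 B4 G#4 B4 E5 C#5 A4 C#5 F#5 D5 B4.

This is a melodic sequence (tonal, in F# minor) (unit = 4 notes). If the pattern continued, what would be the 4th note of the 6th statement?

Grouping in 4s, the 4th note of each cell is G#4, A4, B4.
Carrying that up a 2nd forward: C#5 → D5 → E5.

E5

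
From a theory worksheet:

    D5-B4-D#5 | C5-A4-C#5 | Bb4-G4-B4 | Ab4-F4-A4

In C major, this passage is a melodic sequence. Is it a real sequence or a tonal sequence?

real

Each cell has the same semitone pattern (-3, 4) — intervals are preserved exactly.
And D#5 lies outside C major, so the sequence is real rather than tonal.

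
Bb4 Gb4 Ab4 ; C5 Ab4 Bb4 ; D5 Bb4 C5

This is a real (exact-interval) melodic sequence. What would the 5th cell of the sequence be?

F#5 D5 E5

Taking 3-note groups, the heads are Bb4, C5, D5: the pattern moves up a 2nd.
Extending up a 2nd: E5 → F#5.
From F#5 the exact shape gives F#5 D5 E5.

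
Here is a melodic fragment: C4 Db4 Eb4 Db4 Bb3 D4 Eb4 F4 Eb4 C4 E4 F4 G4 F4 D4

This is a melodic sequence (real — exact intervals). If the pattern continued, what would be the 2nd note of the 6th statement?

B4

With 5-note cells, note 2 of each statement runs Db4, Eb4, F4.
Extending up a 2nd: G4 → A4 → B4.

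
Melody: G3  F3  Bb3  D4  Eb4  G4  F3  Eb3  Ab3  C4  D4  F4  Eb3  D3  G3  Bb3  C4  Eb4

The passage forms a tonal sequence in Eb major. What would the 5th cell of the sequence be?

C3 Bb2 Eb3 G3 Ab3 C4

Taking 6-note groups, the heads are G3, F3, Eb3: the pattern moves down a 2nd.
Continuing the starts: D3 → C3.
So cell 5 is C3 Bb2 Eb3 G3 Ab3 C4.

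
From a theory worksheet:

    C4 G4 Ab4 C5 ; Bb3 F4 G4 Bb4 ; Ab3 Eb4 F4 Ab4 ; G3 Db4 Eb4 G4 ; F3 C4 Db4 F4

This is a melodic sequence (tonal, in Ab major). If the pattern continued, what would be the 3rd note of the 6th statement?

The unit is 4 notes. Position-3 pitches of the 5 shown cells: Ab4, G4, F4, Eb4, Db4.
One more down a 2nd gives C4.

C4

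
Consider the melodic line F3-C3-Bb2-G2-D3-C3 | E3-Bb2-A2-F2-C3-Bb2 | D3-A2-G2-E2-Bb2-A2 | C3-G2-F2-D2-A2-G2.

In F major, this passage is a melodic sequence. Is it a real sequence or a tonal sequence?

Every note is diatonic to F major.
Cell 1 has -5 semitones from note 1 to 2, but cell 2 has -6 — the interval quality changes while the contour stays the same, which is the hallmark of a tonal sequence.

tonal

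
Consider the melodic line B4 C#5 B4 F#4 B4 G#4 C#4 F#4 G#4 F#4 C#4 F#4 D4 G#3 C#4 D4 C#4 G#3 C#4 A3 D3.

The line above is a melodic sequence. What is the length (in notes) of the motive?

7

21 notes total. Splitting into 3 groups of 7:
B4 C#5 B4 F#4 B4 G#4 C#4 | F#4 G#4 F#4 C#4 F#4 D4 G#3 | C#4 D4 C#4 G#3 C#4 A3 D3
Each cell is the previous one down a 4th — so the unit is 7 notes.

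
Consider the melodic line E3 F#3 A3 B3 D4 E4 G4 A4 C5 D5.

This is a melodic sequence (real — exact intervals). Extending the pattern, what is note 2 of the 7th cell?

C6

The unit is 2 notes. Position-2 pitches of the 5 shown cells: F#3, B3, E4, A4, D5.
Each moves up a 4th. Continuing: G5 → C6.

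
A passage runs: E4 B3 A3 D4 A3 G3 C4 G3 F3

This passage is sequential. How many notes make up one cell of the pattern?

9 notes total. Splitting into 3 groups of 3:
E4 B3 A3 | D4 A3 G3 | C4 G3 F3
Every group is a transposition down a 2nd of the one before; no shorter unit works.

3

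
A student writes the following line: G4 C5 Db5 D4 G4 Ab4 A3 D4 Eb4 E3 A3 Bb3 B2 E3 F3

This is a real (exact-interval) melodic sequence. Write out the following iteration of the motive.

F#2 B2 C3

Taking 3-note groups, the heads are G4, D4, A3, E3, B2: the pattern moves down a 4th.
Statement 6 starts on F#2 and keeps the same exact contour: F#2 B2 C3.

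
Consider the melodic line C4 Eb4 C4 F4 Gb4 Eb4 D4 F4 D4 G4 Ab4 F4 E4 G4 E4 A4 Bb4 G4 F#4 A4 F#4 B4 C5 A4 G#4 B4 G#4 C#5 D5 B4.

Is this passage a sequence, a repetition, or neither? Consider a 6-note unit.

Each 6-note cell is the previous one transposed up a 2nd.

sequence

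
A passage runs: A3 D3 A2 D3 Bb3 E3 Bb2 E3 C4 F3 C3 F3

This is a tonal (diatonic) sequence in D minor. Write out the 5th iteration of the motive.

Taking 4-note groups, the heads are A3, Bb3, C4: the pattern moves up a 2nd.
Carrying on: D4 → E4.
From E4 the diatonic shape gives E4 A3 E3 A3.

E4 A3 E3 A3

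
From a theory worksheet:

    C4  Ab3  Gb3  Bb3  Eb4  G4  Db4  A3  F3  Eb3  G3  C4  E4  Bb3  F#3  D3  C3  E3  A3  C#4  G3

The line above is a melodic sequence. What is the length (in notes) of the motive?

21 notes total. Splitting into 3 groups of 7:
C4 Ab3 Gb3 Bb3 Eb4 G4 Db4 | A3 F3 Eb3 G3 C4 E4 Bb3 | F#3 D3 C3 E3 A3 C#4 G3
That's a consistent down a 3rd shift per cell, and no other grouping gives one.

7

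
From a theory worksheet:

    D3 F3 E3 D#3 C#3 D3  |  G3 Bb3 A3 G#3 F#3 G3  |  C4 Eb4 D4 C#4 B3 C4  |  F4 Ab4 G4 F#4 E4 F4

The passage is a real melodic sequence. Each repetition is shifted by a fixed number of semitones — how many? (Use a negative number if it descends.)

The 6-note cells begin on D3, G3, C4, F4 — each up a 4th from the last.
D3 to G3 spans +5 semitones.

5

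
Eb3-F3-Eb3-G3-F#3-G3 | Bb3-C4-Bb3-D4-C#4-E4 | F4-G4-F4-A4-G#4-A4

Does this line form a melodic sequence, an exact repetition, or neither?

neither

Note 6 of cell 2 is E4; if this were a sequence it would be D4. No unit length gives a consistent transposition pattern.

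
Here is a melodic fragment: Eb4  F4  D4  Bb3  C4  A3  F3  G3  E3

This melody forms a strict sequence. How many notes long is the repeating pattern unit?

Try groups of 3 (3 cells in 9 notes):
Eb4 F4 D4 | Bb3 C4 A3 | F3 G3 E3
Every group is a transposition down a 4th of the one before; no shorter unit works.

3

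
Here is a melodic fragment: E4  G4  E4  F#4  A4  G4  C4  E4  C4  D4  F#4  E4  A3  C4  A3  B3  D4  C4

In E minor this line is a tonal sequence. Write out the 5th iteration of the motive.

The 6-note cells begin on E4, C4, A3 — each down a 3rd from the last.
Continuing the starts: F#3 → D3.
From D3 the diatonic shape gives D3 F#3 D3 E3 G3 F#3.

D3 F#3 D3 E3 G3 F#3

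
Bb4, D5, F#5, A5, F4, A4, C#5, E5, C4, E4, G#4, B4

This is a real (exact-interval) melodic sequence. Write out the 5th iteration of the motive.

D3 F#3 A#3 C#4

Taking 4-note groups, the heads are Bb4, F4, C4: the pattern moves down a 4th.
Carrying on: G3 → D3.
From D3 the exact shape gives D3 F#3 A#3 C#4.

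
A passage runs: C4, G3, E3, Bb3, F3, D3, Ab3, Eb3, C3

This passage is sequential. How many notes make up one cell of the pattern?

3

9 notes total. Splitting into 3 groups of 3:
C4 G3 E3 | Bb3 F3 D3 | Ab3 Eb3 C3
That's a consistent down a 2nd shift per cell, and no other grouping gives one.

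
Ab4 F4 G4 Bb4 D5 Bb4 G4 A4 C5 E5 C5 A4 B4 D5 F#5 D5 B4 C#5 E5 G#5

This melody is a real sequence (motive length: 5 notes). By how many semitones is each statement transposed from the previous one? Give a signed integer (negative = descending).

2

Taking 5-note groups, the heads are Ab4, Bb4, C5, D5: the pattern moves up a 2nd.
Ab4 to Bb4 spans +2 semitones.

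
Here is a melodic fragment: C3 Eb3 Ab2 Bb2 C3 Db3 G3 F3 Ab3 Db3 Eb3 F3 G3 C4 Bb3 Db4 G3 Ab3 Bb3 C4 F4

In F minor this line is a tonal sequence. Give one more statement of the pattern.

Taking 7-note groups, the heads are C3, F3, Bb3: the pattern moves up a 4th.
From Eb4 the diatonic shape gives Eb4 G4 C4 Db4 Eb4 F4 Bb4.

Eb4 G4 C4 Db4 Eb4 F4 Bb4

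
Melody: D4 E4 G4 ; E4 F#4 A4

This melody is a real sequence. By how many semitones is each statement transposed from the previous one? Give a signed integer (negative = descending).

With a 3-note motive the entries are D4, E4, each up a 2nd from the previous.
D4→E4 is 64 − 62 = 2 semitones.

2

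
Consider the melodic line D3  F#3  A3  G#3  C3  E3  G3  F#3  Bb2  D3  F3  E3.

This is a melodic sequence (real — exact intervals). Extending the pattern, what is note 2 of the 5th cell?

Bb2

The unit is 4 notes. Position-2 pitches of the 3 shown cells: F#3, E3, D3.
Carrying that down a 2nd forward: C3 → Bb2.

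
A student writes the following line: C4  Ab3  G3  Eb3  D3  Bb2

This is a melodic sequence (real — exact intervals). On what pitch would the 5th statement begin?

E2

With a 2-note motive the entries are C4, G3, D3, each down a 4th from the previous.
Extending the heads down a 4th: A2 → E2.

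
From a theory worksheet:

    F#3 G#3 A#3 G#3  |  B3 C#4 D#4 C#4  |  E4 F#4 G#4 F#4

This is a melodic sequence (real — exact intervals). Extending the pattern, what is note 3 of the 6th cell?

B5

Grouping in 4s, the 3rd note of each cell is A#3, D#4, G#4.
Carrying that up a 4th forward: C#5 → F#5 → B5.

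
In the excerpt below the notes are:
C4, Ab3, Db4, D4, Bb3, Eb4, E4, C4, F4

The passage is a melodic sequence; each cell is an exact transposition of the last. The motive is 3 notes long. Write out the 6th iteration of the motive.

A#4 F#4 B4

With a 3-note motive the entries are C4, D4, E4, each up a 2nd from the previous.
Extending up a 2nd: F#4 → G#4 → A#4.
From A#4 the exact shape gives A#4 F#4 B4.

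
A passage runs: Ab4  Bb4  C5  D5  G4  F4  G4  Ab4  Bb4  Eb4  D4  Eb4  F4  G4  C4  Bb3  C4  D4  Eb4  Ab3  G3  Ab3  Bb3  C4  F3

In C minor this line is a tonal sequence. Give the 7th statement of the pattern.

C3 D3 Eb3 F3 Bb2

With a 5-note motive the entries are Ab4, F4, D4, Bb3, G3, each down a 3rd from the previous.
Continuing the starts: Eb3 → C3.
So cell 7 is C3 D3 Eb3 F3 Bb2.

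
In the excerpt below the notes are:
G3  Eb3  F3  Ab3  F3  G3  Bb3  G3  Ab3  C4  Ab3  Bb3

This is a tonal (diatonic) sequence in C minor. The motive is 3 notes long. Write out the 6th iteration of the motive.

Eb4 C4 D4

Unit = 3 notes; the statements start on G3, Ab3, Bb3, C4, moving up a 2nd each time.
Extending up a 2nd: D4 → Eb4.
Statement 6 starts on Eb4 and keeps the same diatonic contour: Eb4 C4 D4.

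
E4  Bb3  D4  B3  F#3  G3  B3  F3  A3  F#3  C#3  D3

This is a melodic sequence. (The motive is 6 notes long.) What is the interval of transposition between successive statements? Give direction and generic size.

down a 4th

With a 6-note motive the entries are E4, B3, each down a 4th from the previous.
E4 to B3 is down a 4th.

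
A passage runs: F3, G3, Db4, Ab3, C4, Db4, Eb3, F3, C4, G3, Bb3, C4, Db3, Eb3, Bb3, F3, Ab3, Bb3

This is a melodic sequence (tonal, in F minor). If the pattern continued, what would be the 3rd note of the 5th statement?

The unit is 6 notes. Position-3 pitches of the 3 shown cells: Db4, C4, Bb3.
Each moves down a 2nd. Continuing: Ab3 → G3.

G3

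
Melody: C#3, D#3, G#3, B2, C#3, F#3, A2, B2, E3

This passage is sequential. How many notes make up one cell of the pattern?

9 notes total. Splitting into 3 groups of 3:
C#3 D#3 G#3 | B2 C#3 F#3 | A2 B2 E3
Every group is a transposition down a 2nd of the one before; no shorter unit works.

3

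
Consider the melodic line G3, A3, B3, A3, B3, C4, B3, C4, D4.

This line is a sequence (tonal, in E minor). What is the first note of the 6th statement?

Taking 3-note groups, the heads are G3, A3, B3: the pattern moves up a 2nd.
Continuing: C4 → D4 → E4. Statement 6 starts on E4.

E4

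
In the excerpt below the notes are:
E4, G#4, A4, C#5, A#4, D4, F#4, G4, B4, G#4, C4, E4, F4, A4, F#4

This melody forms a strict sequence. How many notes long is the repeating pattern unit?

5

Try groups of 5 (3 cells in 15 notes):
E4 G#4 A4 C#5 A#4 | D4 F#4 G4 B4 G#4 | C4 E4 F4 A4 F#4
That's a consistent down a 2nd shift per cell, and no other grouping gives one.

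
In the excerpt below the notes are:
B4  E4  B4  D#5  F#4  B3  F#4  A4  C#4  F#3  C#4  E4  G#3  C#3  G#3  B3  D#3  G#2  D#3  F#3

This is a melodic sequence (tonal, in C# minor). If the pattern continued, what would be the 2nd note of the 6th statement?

D#2

Grouping in 4s, the 2nd note of each cell is E4, B3, F#3, C#3, G#2.
One more down a 4th gives D#2.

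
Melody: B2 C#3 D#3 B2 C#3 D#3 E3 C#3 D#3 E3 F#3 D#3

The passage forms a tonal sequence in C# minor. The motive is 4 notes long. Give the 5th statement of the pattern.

Unit = 4 notes; the statements start on B2, C#3, D#3, moving up a 2nd each time.
Carrying on: E3 → F#3.
So cell 5 is F#3 G#3 A3 F#3.

F#3 G#3 A3 F#3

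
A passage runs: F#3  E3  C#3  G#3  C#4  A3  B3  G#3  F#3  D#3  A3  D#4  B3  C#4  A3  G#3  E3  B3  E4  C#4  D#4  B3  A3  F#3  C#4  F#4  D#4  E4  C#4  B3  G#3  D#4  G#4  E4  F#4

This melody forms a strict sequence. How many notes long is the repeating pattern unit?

7

There are 35 notes; a 7-note unit gives 5 cells:
F#3 E3 C#3 G#3 C#4 A3 B3 | G#3 F#3 D#3 A3 D#4 B3 C#4 | A3 G#3 E3 B3 E4 C#4 D#4 | B3 A3 F#3 C#4 F#4 D#4 E4 | C#4 B3 G#3 D#4 G#4 E4 F#4
Each cell is the previous one up a 2nd — so the unit is 7 notes.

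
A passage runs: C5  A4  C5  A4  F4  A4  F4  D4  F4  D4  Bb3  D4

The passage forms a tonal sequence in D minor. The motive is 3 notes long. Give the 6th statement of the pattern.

The 3-note cells begin on C5, A4, F4, D4 — each down a 3rd from the last.
Extending down a 3rd: Bb3 → G3.
So cell 6 is G3 E3 G3.

G3 E3 G3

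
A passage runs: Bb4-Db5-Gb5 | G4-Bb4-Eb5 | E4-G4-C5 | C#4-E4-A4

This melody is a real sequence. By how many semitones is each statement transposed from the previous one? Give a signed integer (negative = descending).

-3

Unit = 3 notes; the statements start on Bb4, G4, E4, C#4, moving down a 3rd each time.
Counting half-steps from Bb4 to G4: -3.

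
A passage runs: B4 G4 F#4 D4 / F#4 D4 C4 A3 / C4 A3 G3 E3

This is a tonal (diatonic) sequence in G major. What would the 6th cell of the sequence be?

A2 F#2 E2 C2

The 4-note cells begin on B4, F#4, C4 — each down a 4th from the last.
Carrying on: G3 → D3 → A2.
Statement 6 starts on A2 and keeps the same diatonic contour: A2 F#2 E2 C2.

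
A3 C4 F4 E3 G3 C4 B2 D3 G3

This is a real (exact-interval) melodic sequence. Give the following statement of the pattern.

F#2 A2 D3

Unit = 3 notes; the statements start on A3, E3, B2, moving down a 4th each time.
From F#2 the exact shape gives F#2 A2 D3.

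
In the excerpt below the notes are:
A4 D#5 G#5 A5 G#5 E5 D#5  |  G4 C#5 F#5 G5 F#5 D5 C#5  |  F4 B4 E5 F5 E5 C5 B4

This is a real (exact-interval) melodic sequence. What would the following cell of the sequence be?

Unit = 7 notes; the statements start on A4, G4, F4, moving down a 2nd each time.
So cell 4 is Eb4 A4 D5 Eb5 D5 Bb4 A4.

Eb4 A4 D5 Eb5 D5 Bb4 A4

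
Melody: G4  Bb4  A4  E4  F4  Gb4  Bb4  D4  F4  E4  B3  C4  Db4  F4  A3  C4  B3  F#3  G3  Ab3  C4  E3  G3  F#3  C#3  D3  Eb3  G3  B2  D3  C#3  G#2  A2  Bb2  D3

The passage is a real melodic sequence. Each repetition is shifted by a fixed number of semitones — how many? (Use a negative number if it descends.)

Taking 7-note groups, the heads are G4, D4, A3, E3, B2: the pattern moves down a 4th.
G4→D4 is 62 − 67 = -5 semitones.

-5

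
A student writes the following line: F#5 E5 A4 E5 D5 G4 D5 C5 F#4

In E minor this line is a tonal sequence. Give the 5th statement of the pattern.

B4 A4 D4

Taking 3-note groups, the heads are F#5, E5, D5: the pattern moves down a 2nd.
Continuing the starts: C5 → B4.
So cell 5 is B4 A4 D4.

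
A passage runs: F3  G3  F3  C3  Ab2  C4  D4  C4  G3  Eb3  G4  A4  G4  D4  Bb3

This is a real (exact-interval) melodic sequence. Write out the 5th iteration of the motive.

Taking 5-note groups, the heads are F3, C4, G4: the pattern moves up a 5th.
Extending up a 5th: D5 → A5.
Statement 5 starts on A5 and keeps the same exact contour: A5 B5 A5 E5 C5.

A5 B5 A5 E5 C5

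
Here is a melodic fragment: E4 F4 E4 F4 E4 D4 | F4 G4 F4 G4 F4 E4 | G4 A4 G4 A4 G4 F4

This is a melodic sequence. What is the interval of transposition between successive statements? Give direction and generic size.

up a 2nd

The 6-note cells begin on E4, F4, G4 — each up a 2nd from the last.
From E4 to F4: up a 2nd.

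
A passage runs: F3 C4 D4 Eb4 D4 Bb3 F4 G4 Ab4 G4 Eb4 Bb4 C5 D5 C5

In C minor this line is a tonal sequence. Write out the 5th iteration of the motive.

D5 Ab5 Bb5 C6 Bb5

Taking 5-note groups, the heads are F3, Bb3, Eb4: the pattern moves up a 4th.
Carrying on: Ab4 → D5.
So cell 5 is D5 Ab5 Bb5 C6 Bb5.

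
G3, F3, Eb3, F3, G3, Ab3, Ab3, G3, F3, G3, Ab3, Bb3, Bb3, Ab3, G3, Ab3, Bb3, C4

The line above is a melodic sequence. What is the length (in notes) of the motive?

18 notes total. Splitting into 3 groups of 6:
G3 F3 Eb3 F3 G3 Ab3 | Ab3 G3 F3 G3 Ab3 Bb3 | Bb3 Ab3 G3 Ab3 Bb3 C4
That's a consistent up a 2nd shift per cell, and no other grouping gives one.

6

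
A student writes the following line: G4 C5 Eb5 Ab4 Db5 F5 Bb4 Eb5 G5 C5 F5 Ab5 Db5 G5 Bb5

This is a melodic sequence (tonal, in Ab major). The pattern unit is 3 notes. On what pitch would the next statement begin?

Eb5

Taking 3-note groups, the heads are G4, Ab4, Bb4, C5, Db5: the pattern moves up a 2nd.
One more step up a 2nd gives Eb5.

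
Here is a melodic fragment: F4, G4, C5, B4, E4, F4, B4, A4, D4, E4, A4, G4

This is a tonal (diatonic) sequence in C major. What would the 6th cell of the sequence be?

A3 B3 E4 D4

With a 4-note motive the entries are F4, E4, D4, each down a 2nd from the previous.
Carrying on: C4 → B3 → A3.
From A3 the diatonic shape gives A3 B3 E4 D4.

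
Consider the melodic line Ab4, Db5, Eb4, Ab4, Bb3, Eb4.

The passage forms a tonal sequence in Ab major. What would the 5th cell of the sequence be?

Taking 2-note groups, the heads are Ab4, Eb4, Bb3: the pattern moves down a 4th.
Extending down a 4th: F3 → C3.
From C3 the diatonic shape gives C3 F3.

C3 F3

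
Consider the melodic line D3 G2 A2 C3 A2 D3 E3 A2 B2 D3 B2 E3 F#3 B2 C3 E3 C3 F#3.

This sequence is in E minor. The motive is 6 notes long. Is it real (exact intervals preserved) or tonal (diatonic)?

Every note is diatonic to E minor.
Cell 1 has +2 semitones from note 2 to 3, but cell 3 has +1 — the interval quality changes while the contour stays the same, which is the hallmark of a tonal sequence.

tonal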